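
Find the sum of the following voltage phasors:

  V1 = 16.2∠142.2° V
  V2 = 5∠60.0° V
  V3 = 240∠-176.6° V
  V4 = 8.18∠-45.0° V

Step 1 — Convert each phasor to rectangular form:
  V1 = 16.2·(cos(142.2°) + j·sin(142.2°)) = -12.8 + j9.929 V
  V2 = 5·(cos(60.0°) + j·sin(60.0°)) = 2.5 + j4.33 V
  V3 = 240·(cos(-176.6°) + j·sin(-176.6°)) = -239.6 - j14.23 V
  V4 = 8.18·(cos(-45.0°) + j·sin(-45.0°)) = 5.784 - j5.784 V
Step 2 — Sum components: V_total = -244.1 - j5.758 V.
Step 3 — Convert to polar: |V_total| = 244.2 V, ∠V_total = -178.6°.

V_total = 244.2∠-178.6° V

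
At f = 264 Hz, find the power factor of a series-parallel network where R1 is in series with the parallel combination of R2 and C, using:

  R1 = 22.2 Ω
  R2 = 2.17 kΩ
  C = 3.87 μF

Step 1 — Angular frequency: ω = 2π·f = 2π·264 = 1659 rad/s.
Step 2 — Component impedances:
  R1: Z = R = 22.2 Ω
  R2: Z = R = 2170 Ω
  C: Z = 1/(jωC) = -j/(ω·C) = 0 - j155.8 Ω
Step 3 — Parallel branch: R2 || C = 1/(1/R2 + 1/C) = 11.13 - j155 Ω.
Step 4 — Series with R1: Z_total = R1 + (R2 || C) = 33.33 - j155 Ω = 158.5∠-77.9° Ω.
Step 5 — Power factor: PF = cos(φ) = Re(Z)/|Z| = 33.325/158.52 = 0.2102.
Step 6 — Type: Im(Z) = -155 ⇒ leading (phase φ = -77.9°).

PF = 0.2102 (leading, φ = -77.9°)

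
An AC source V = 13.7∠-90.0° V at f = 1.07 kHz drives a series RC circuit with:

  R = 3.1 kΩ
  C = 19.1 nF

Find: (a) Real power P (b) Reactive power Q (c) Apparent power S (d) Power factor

Step 1 — Angular frequency: ω = 2π·f = 2π·1070 = 6723 rad/s.
Step 2 — Component impedances:
  R: Z = R = 3100 Ω
  C: Z = 1/(jωC) = -j/(ω·C) = 0 - j7788 Ω
Step 3 — Series combination: Z_total = R + C = 3100 - j7788 Ω = 8382∠-68.3° Ω.
Step 4 — Source phasor: V = 13.7∠-90.0° V = 0 - j13.7 V.
Step 5 — Current: I = V / Z = 0.001519 - j0.0006045 A = 0.001634∠-21.7° A.
Step 6 — Complex power: S = V·I* = 0.008282 - j0.0208 VA.
Step 7 — Real power: P = Re(S) = 0.008282 W.
Step 8 — Reactive power: Q = Im(S) = -0.0208 VAR.
Step 9 — Apparent power: |S| = 0.02239 VA.
Step 10 — Power factor: PF = P/|S| = 0.3698 (leading).

(a) P = 0.008282 W  (b) Q = -0.0208 VAR  (c) S = 0.02239 VA  (d) PF = 0.3698 (leading)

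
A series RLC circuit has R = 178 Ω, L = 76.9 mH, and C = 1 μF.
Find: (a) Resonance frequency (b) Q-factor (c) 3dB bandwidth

Step 1 — Resonance: ω₀ = 1/√(LC) = 1/√(0.0769·1e-06) = 3606 rad/s.
Step 2 — f₀ = ω₀/(2π) = 573.9 Hz.
Step 3 — Series Q: Q = ω₀L/R = 3606·0.0769/178 = 1.558.
Step 4 — Bandwidth: Δω = ω₀/Q = 2315 rad/s; BW = Δω/(2π) = 368.4 Hz.

(a) f₀ = 573.9 Hz  (b) Q = 1.558  (c) BW = 368.4 Hz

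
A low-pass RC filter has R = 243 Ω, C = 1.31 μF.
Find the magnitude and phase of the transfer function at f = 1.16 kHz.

Step 1 — Angular frequency: ω = 2π·1160 = 7288 rad/s.
Step 2 — Transfer function: H(jω) = 1/(1 + jωRC).
Step 3 — Denominator: 1 + jωRC = 1 + j·7288·243·1.31e-06 = 1 + j2.32.
Step 4 — H = 0.1567 - j0.3635.
Step 5 — Magnitude: |H| = 0.3958 (-8.1 dB); phase: φ = -66.7°.

|H| = 0.3958 (-8.1 dB), φ = -66.7°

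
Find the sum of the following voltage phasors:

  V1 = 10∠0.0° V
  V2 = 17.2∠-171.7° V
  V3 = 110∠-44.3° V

Step 1 — Convert each phasor to rectangular form:
  V1 = 10·(cos(0.0°) + j·sin(0.0°)) = 10 V
  V2 = 17.2·(cos(-171.7°) + j·sin(-171.7°)) = -17.02 - j2.483 V
  V3 = 110·(cos(-44.3°) + j·sin(-44.3°)) = 78.73 - j76.83 V
Step 2 — Sum components: V_total = 71.71 - j79.31 V.
Step 3 — Convert to polar: |V_total| = 106.9 V, ∠V_total = -47.9°.

V_total = 106.9∠-47.9° V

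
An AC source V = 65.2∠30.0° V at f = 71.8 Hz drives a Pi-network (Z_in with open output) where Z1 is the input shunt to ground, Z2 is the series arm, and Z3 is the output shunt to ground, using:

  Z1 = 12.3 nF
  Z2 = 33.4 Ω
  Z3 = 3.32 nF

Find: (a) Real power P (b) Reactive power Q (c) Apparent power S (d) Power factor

Step 1 — Angular frequency: ω = 2π·f = 2π·71.8 = 451.1 rad/s.
Step 2 — Component impedances:
  Z1: Z = 1/(jωC) = -j/(ω·C) = 0 - j1.802e+05 Ω
  Z2: Z = R = 33.4 Ω
  Z3: Z = 1/(jωC) = -j/(ω·C) = 0 - j6.677e+05 Ω
Step 3 — With open output, the series arm Z2 and the output shunt Z3 appear in series to ground: Z2 + Z3 = 33.4 - j6.677e+05 Ω.
Step 4 — Parallel with input shunt Z1: Z_in = Z1 || (Z2 + Z3) = 1.509 - j1.419e+05 Ω = 1.419e+05∠-90.0° Ω.
Step 5 — Source phasor: V = 65.2∠30.0° V = 56.46 + j32.6 V.
Step 6 — Current: I = V / Z = -0.0002297 + j0.0003979 A = 0.0004594∠120.0° A.
Step 7 — Complex power: S = V·I* = 3.185e-07 - j0.02996 VA.
Step 8 — Real power: P = Re(S) = 3.185e-07 W.
Step 9 — Reactive power: Q = Im(S) = -0.02996 VAR.
Step 10 — Apparent power: |S| = 0.02996 VA.
Step 11 — Power factor: PF = P/|S| = 1.063e-05 (leading).

(a) P = 3.185e-07 W  (b) Q = -0.02996 VAR  (c) S = 0.02996 VA  (d) PF = 1.063e-05 (leading)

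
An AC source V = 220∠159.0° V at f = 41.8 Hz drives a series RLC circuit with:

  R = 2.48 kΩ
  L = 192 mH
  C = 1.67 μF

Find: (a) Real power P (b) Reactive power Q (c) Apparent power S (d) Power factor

Step 1 — Angular frequency: ω = 2π·f = 2π·41.8 = 262.6 rad/s.
Step 2 — Component impedances:
  R: Z = R = 2480 Ω
  L: Z = jωL = j·262.6·0.192 = 0 + j50.43 Ω
  C: Z = 1/(jωC) = -j/(ω·C) = 0 - j2280 Ω
Step 3 — Series combination: Z_total = R + L + C = 2480 - j2230 Ω = 3335∠-42.0° Ω.
Step 4 — Source phasor: V = 220∠159.0° V = -205.4 + j78.84 V.
Step 5 — Current: I = V / Z = -0.06161 - j0.02359 A = 0.06597∠-159.0° A.
Step 6 — Complex power: S = V·I* = 10.79 - j9.703 VA.
Step 7 — Real power: P = Re(S) = 10.79 W.
Step 8 — Reactive power: Q = Im(S) = -9.703 VAR.
Step 9 — Apparent power: |S| = 14.51 VA.
Step 10 — Power factor: PF = P/|S| = 0.7437 (leading).

(a) P = 10.79 W  (b) Q = -9.703 VAR  (c) S = 14.51 VA  (d) PF = 0.7437 (leading)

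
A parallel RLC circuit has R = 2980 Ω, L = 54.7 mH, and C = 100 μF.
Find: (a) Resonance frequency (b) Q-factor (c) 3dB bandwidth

Step 1 — Resonance: ω₀ = 1/√(LC) = 1/√(0.0547·0.0001) = 427.6 rad/s.
Step 2 — f₀ = ω₀/(2π) = 68.05 Hz.
Step 3 — Parallel Q: Q = R/(ω₀L) = 2980/(427.6·0.0547) = 127.4.
Step 4 — Bandwidth: Δω = ω₀/Q = 3.356 rad/s; BW = Δω/(2π) = 0.5341 Hz.

(a) f₀ = 68.05 Hz  (b) Q = 127.4  (c) BW = 0.5341 Hz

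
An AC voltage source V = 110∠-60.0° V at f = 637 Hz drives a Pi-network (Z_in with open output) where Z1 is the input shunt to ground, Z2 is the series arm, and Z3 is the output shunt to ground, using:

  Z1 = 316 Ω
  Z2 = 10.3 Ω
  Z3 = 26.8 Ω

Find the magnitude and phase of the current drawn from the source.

Step 1 — Angular frequency: ω = 2π·f = 2π·637 = 4002 rad/s.
Step 2 — Component impedances:
  Z1: Z = R = 316 Ω
  Z2: Z = R = 10.3 Ω
  Z3: Z = R = 26.8 Ω
Step 3 — With open output, the series arm Z2 and the output shunt Z3 appear in series to ground: Z2 + Z3 = 37.1 Ω.
Step 4 — Parallel with input shunt Z1: Z_in = Z1 || (Z2 + Z3) = 33.2 Ω = 33.2∠0.0° Ω.
Step 5 — Source phasor: V = 110∠-60.0° V = 55 - j95.26 V.
Step 6 — Ohm's law: I = V / Z_total = (55 - j95.26) / (33.2) = 1.657 - j2.869 A.
Step 7 — Convert to polar: |I| = 3.313 A, ∠I = -60.0°.

I = 3.313∠-60.0° A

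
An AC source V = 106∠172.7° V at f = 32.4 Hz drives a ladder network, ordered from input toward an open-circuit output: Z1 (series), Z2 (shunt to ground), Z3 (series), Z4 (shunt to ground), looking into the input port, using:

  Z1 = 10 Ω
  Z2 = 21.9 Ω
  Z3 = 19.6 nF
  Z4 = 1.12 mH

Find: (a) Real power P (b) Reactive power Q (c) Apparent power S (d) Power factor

Step 1 — Angular frequency: ω = 2π·f = 2π·32.4 = 203.6 rad/s.
Step 2 — Component impedances:
  Z1: Z = R = 10 Ω
  Z2: Z = R = 21.9 Ω
  Z3: Z = 1/(jωC) = -j/(ω·C) = 0 - j2.506e+05 Ω
  Z4: Z = jωL = j·203.6·0.00112 = 0 + j0.228 Ω
Step 3 — Ladder network (open output): work backward from the far end, alternating series and parallel combinations. Z_in = 31.9 - j0.001914 Ω = 31.9∠-0.0° Ω.
Step 4 — Source phasor: V = 106∠172.7° V = -105.1 + j13.47 V.
Step 5 — Current: I = V / Z = -3.296 + j0.422 A = 3.323∠172.7° A.
Step 6 — Complex power: S = V·I* = 352.2 - j0.02113 VA.
Step 7 — Real power: P = Re(S) = 352.2 W.
Step 8 — Reactive power: Q = Im(S) = -0.02113 VAR.
Step 9 — Apparent power: |S| = 352.2 VA.
Step 10 — Power factor: PF = P/|S| = 1 (leading).

(a) P = 352.2 W  (b) Q = -0.02113 VAR  (c) S = 352.2 VA  (d) PF = 1 (leading)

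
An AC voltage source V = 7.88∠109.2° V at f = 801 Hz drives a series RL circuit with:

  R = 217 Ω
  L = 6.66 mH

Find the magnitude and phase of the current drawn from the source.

Step 1 — Angular frequency: ω = 2π·f = 2π·801 = 5033 rad/s.
Step 2 — Component impedances:
  R: Z = R = 217 Ω
  L: Z = jωL = j·5033·0.00666 = 0 + j33.52 Ω
Step 3 — Series combination: Z_total = R + L = 217 + j33.52 Ω = 219.6∠8.8° Ω.
Step 4 — Source phasor: V = 7.88∠109.2° V = -2.591 + j7.442 V.
Step 5 — Ohm's law: I = V / Z_total = (-2.591 + j7.442) / (217 + j33.52) = -0.00649 + j0.0353 A.
Step 6 — Convert to polar: |I| = 0.03589 A, ∠I = 100.4°.

I = 0.03589∠100.4° A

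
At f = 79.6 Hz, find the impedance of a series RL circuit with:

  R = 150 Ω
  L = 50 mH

Step 1 — Angular frequency: ω = 2π·f = 2π·79.6 = 500.1 rad/s.
Step 2 — Component impedances:
  R: Z = R = 150 Ω
  L: Z = jωL = j·500.1·0.05 = 0 + j25.01 Ω
Step 3 — Series combination: Z_total = R + L = 150 + j25.01 Ω = 152.1∠9.5° Ω.

Z = 150 + j25.01 Ω = 152.1∠9.5° Ω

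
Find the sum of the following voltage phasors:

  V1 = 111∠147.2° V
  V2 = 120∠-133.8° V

Step 1 — Convert each phasor to rectangular form:
  V1 = 111·(cos(147.2°) + j·sin(147.2°)) = -93.3 + j60.13 V
  V2 = 120·(cos(-133.8°) + j·sin(-133.8°)) = -83.06 - j86.61 V
Step 2 — Sum components: V_total = -176.4 - j26.48 V.
Step 3 — Convert to polar: |V_total| = 178.3 V, ∠V_total = -171.5°.

V_total = 178.3∠-171.5° V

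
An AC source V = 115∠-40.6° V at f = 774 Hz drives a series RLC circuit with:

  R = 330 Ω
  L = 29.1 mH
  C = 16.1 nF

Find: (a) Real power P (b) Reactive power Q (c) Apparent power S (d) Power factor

Step 1 — Angular frequency: ω = 2π·f = 2π·774 = 4863 rad/s.
Step 2 — Component impedances:
  R: Z = R = 330 Ω
  L: Z = jωL = j·4863·0.0291 = 0 + j141.5 Ω
  C: Z = 1/(jωC) = -j/(ω·C) = 0 - j1.277e+04 Ω
Step 3 — Series combination: Z_total = R + L + C = 330 - j1.263e+04 Ω = 1.263e+04∠-88.5° Ω.
Step 4 — Source phasor: V = 115∠-40.6° V = 87.32 - j74.84 V.
Step 5 — Current: I = V / Z = 0.006102 + j0.006754 A = 0.009102∠47.9° A.
Step 6 — Complex power: S = V·I* = 0.02734 - j1.046 VA.
Step 7 — Real power: P = Re(S) = 0.02734 W.
Step 8 — Reactive power: Q = Im(S) = -1.046 VAR.
Step 9 — Apparent power: |S| = 1.047 VA.
Step 10 — Power factor: PF = P/|S| = 0.02612 (leading).

(a) P = 0.02734 W  (b) Q = -1.046 VAR  (c) S = 1.047 VA  (d) PF = 0.02612 (leading)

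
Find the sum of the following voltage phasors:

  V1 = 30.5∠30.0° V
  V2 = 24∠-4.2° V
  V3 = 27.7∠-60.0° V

Step 1 — Convert each phasor to rectangular form:
  V1 = 30.5·(cos(30.0°) + j·sin(30.0°)) = 26.41 + j15.25 V
  V2 = 24·(cos(-4.2°) + j·sin(-4.2°)) = 23.94 - j1.758 V
  V3 = 27.7·(cos(-60.0°) + j·sin(-60.0°)) = 13.85 - j23.99 V
Step 2 — Sum components: V_total = 64.2 - j10.5 V.
Step 3 — Convert to polar: |V_total| = 65.05 V, ∠V_total = -9.3°.

V_total = 65.05∠-9.3° V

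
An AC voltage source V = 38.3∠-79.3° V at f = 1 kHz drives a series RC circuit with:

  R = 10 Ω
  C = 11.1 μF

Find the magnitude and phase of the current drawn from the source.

Step 1 — Angular frequency: ω = 2π·f = 2π·1000 = 6283 rad/s.
Step 2 — Component impedances:
  R: Z = R = 10 Ω
  C: Z = 1/(jωC) = -j/(ω·C) = 0 - j14.34 Ω
Step 3 — Series combination: Z_total = R + C = 10 - j14.34 Ω = 17.48∠-55.1° Ω.
Step 4 — Source phasor: V = 38.3∠-79.3° V = 7.111 - j37.63 V.
Step 5 — Ohm's law: I = V / Z_total = (7.111 - j37.63) / (10 - j14.34) = 1.999 - j0.8979 A.
Step 6 — Convert to polar: |I| = 2.191 A, ∠I = -24.2°.

I = 2.191∠-24.2° A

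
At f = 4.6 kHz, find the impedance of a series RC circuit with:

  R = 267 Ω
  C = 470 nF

Step 1 — Angular frequency: ω = 2π·f = 2π·4600 = 2.89e+04 rad/s.
Step 2 — Component impedances:
  R: Z = R = 267 Ω
  C: Z = 1/(jωC) = -j/(ω·C) = 0 - j73.61 Ω
Step 3 — Series combination: Z_total = R + C = 267 - j73.61 Ω = 277∠-15.4° Ω.

Z = 267 - j73.61 Ω = 277∠-15.4° Ω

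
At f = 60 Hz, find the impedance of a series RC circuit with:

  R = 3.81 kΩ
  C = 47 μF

Step 1 — Angular frequency: ω = 2π·f = 2π·60 = 377 rad/s.
Step 2 — Component impedances:
  R: Z = R = 3810 Ω
  C: Z = 1/(jωC) = -j/(ω·C) = 0 - j56.44 Ω
Step 3 — Series combination: Z_total = R + C = 3810 - j56.44 Ω = 3810∠-0.8° Ω.

Z = 3810 - j56.44 Ω = 3810∠-0.8° Ω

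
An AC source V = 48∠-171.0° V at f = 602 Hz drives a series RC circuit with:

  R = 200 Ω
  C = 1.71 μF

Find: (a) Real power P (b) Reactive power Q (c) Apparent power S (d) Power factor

Step 1 — Angular frequency: ω = 2π·f = 2π·602 = 3782 rad/s.
Step 2 — Component impedances:
  R: Z = R = 200 Ω
  C: Z = 1/(jωC) = -j/(ω·C) = 0 - j154.6 Ω
Step 3 — Series combination: Z_total = R + C = 200 - j154.6 Ω = 252.8∠-37.7° Ω.
Step 4 — Source phasor: V = 48∠-171.0° V = -47.41 - j7.509 V.
Step 5 — Current: I = V / Z = -0.1302 - j0.1382 A = 0.1899∠-133.3° A.
Step 6 — Complex power: S = V·I* = 7.211 - j5.574 VA.
Step 7 — Real power: P = Re(S) = 7.211 W.
Step 8 — Reactive power: Q = Im(S) = -5.574 VAR.
Step 9 — Apparent power: |S| = 9.114 VA.
Step 10 — Power factor: PF = P/|S| = 0.7912 (leading).

(a) P = 7.211 W  (b) Q = -5.574 VAR  (c) S = 9.114 VA  (d) PF = 0.7912 (leading)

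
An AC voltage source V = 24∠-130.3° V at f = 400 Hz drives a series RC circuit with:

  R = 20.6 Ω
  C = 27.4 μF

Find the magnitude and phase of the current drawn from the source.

Step 1 — Angular frequency: ω = 2π·f = 2π·400 = 2513 rad/s.
Step 2 — Component impedances:
  R: Z = R = 20.6 Ω
  C: Z = 1/(jωC) = -j/(ω·C) = 0 - j14.52 Ω
Step 3 — Series combination: Z_total = R + C = 20.6 - j14.52 Ω = 25.2∠-35.2° Ω.
Step 4 — Source phasor: V = 24∠-130.3° V = -15.52 - j18.3 V.
Step 5 — Ohm's law: I = V / Z_total = (-15.52 - j18.3) / (20.6 - j14.52) = -0.08496 - j0.9484 A.
Step 6 — Convert to polar: |I| = 0.9522 A, ∠I = -95.1°.

I = 0.9522∠-95.1° A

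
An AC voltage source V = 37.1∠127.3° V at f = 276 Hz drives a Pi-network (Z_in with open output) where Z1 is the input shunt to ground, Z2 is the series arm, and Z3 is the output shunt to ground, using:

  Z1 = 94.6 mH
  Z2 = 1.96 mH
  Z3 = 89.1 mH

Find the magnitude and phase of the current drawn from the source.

Step 1 — Angular frequency: ω = 2π·f = 2π·276 = 1734 rad/s.
Step 2 — Component impedances:
  Z1: Z = jωL = j·1734·0.0946 = 0 + j164.1 Ω
  Z2: Z = jωL = j·1734·0.00196 = 0 + j3.399 Ω
  Z3: Z = jωL = j·1734·0.0891 = 0 + j154.5 Ω
Step 3 — With open output, the series arm Z2 and the output shunt Z3 appear in series to ground: Z2 + Z3 = 0 + j157.9 Ω.
Step 4 — Parallel with input shunt Z1: Z_in = Z1 || (Z2 + Z3) = 0 + j80.46 Ω = 80.46∠90.0° Ω.
Step 5 — Source phasor: V = 37.1∠127.3° V = -22.48 + j29.51 V.
Step 6 — Ohm's law: I = V / Z_total = (-22.48 + j29.51) / (0 + j80.46) = 0.3668 + j0.2794 A.
Step 7 — Convert to polar: |I| = 0.4611 A, ∠I = 37.3°.

I = 0.4611∠37.3° A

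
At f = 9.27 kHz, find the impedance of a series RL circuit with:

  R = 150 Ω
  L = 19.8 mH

Step 1 — Angular frequency: ω = 2π·f = 2π·9270 = 5.825e+04 rad/s.
Step 2 — Component impedances:
  R: Z = R = 150 Ω
  L: Z = jωL = j·5.825e+04·0.0198 = 0 + j1153 Ω
Step 3 — Series combination: Z_total = R + L = 150 + j1153 Ω = 1163∠82.6° Ω.

Z = 150 + j1153 Ω = 1163∠82.6° Ω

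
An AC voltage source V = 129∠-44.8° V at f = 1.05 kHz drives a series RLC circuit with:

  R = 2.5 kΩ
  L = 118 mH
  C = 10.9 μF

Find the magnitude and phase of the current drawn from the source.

Step 1 — Angular frequency: ω = 2π·f = 2π·1050 = 6597 rad/s.
Step 2 — Component impedances:
  R: Z = R = 2500 Ω
  L: Z = jωL = j·6597·0.118 = 0 + j778.5 Ω
  C: Z = 1/(jωC) = -j/(ω·C) = 0 - j13.91 Ω
Step 3 — Series combination: Z_total = R + L + C = 2500 + j764.6 Ω = 2614∠17.0° Ω.
Step 4 — Source phasor: V = 129∠-44.8° V = 91.53 - j90.9 V.
Step 5 — Ohm's law: I = V / Z_total = (91.53 - j90.9) / (2500 + j764.6) = 0.02331 - j0.04349 A.
Step 6 — Convert to polar: |I| = 0.04934 A, ∠I = -61.8°.

I = 0.04934∠-61.8° A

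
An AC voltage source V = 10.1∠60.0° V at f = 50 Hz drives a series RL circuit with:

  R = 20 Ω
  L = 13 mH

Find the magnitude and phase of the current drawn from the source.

Step 1 — Angular frequency: ω = 2π·f = 2π·50 = 314.2 rad/s.
Step 2 — Component impedances:
  R: Z = R = 20 Ω
  L: Z = jωL = j·314.2·0.013 = 0 + j4.084 Ω
Step 3 — Series combination: Z_total = R + L = 20 + j4.084 Ω = 20.41∠11.5° Ω.
Step 4 — Source phasor: V = 10.1∠60.0° V = 5.05 + j8.747 V.
Step 5 — Ohm's law: I = V / Z_total = (5.05 + j8.747) / (20 + j4.084) = 0.3281 + j0.3703 A.
Step 6 — Convert to polar: |I| = 0.4948 A, ∠I = 48.5°.

I = 0.4948∠48.5° A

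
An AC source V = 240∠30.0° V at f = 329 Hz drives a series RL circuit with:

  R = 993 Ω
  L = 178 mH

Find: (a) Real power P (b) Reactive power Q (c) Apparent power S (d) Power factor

Step 1 — Angular frequency: ω = 2π·f = 2π·329 = 2067 rad/s.
Step 2 — Component impedances:
  R: Z = R = 993 Ω
  L: Z = jωL = j·2067·0.178 = 0 + j368 Ω
Step 3 — Series combination: Z_total = R + L = 993 + j368 Ω = 1059∠20.3° Ω.
Step 4 — Source phasor: V = 240∠30.0° V = 207.8 + j120 V.
Step 5 — Current: I = V / Z = 0.2234 + j0.03806 A = 0.2266∠9.7° A.
Step 6 — Complex power: S = V·I* = 51 + j18.9 VA.
Step 7 — Real power: P = Re(S) = 51 W.
Step 8 — Reactive power: Q = Im(S) = 18.9 VAR.
Step 9 — Apparent power: |S| = 54.39 VA.
Step 10 — Power factor: PF = P/|S| = 0.9377 (lagging).

(a) P = 51 W  (b) Q = 18.9 VAR  (c) S = 54.39 VA  (d) PF = 0.9377 (lagging)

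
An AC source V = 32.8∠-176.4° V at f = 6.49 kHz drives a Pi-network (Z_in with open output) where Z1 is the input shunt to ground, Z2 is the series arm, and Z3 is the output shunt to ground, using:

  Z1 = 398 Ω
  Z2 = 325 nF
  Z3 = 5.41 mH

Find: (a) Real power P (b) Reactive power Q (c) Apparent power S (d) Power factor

Step 1 — Angular frequency: ω = 2π·f = 2π·6490 = 4.078e+04 rad/s.
Step 2 — Component impedances:
  Z1: Z = R = 398 Ω
  Z2: Z = 1/(jωC) = -j/(ω·C) = 0 - j75.46 Ω
  Z3: Z = jωL = j·4.078e+04·0.00541 = 0 + j220.6 Ω
Step 3 — With open output, the series arm Z2 and the output shunt Z3 appear in series to ground: Z2 + Z3 = 0 + j145.2 Ω.
Step 4 — Parallel with input shunt Z1: Z_in = Z1 || (Z2 + Z3) = 46.72 + j128.1 Ω = 136.4∠70.0° Ω.
Step 5 — Source phasor: V = 32.8∠-176.4° V = -32.74 - j2.06 V.
Step 6 — Current: I = V / Z = -0.09644 + j0.2203 A = 0.2405∠113.6° A.
Step 7 — Complex power: S = V·I* = 2.703 + j7.412 VA.
Step 8 — Real power: P = Re(S) = 2.703 W.
Step 9 — Reactive power: Q = Im(S) = 7.412 VAR.
Step 10 — Apparent power: |S| = 7.889 VA.
Step 11 — Power factor: PF = P/|S| = 0.3426 (lagging).

(a) P = 2.703 W  (b) Q = 7.412 VAR  (c) S = 7.889 VA  (d) PF = 0.3426 (lagging)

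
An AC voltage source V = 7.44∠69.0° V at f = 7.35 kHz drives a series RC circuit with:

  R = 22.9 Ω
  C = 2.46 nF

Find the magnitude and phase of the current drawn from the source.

Step 1 — Angular frequency: ω = 2π·f = 2π·7350 = 4.618e+04 rad/s.
Step 2 — Component impedances:
  R: Z = R = 22.9 Ω
  C: Z = 1/(jωC) = -j/(ω·C) = 0 - j8802 Ω
Step 3 — Series combination: Z_total = R + C = 22.9 - j8802 Ω = 8802∠-89.9° Ω.
Step 4 — Source phasor: V = 7.44∠69.0° V = 2.666 + j6.946 V.
Step 5 — Ohm's law: I = V / Z_total = (2.666 + j6.946) / (22.9 - j8802) = -0.0007883 + j0.000305 A.
Step 6 — Convert to polar: |I| = 0.0008452 A, ∠I = 158.9°.

I = 0.0008452∠158.9° A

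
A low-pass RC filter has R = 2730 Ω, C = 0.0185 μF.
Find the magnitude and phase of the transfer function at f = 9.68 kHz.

Step 1 — Angular frequency: ω = 2π·9680 = 6.082e+04 rad/s.
Step 2 — Transfer function: H(jω) = 1/(1 + jωRC).
Step 3 — Denominator: 1 + jωRC = 1 + j·6.082e+04·2730·1.85e-08 = 1 + j3.072.
Step 4 — H = 0.09582 - j0.2943.
Step 5 — Magnitude: |H| = 0.3096 (-10.2 dB); phase: φ = -72.0°.

|H| = 0.3096 (-10.2 dB), φ = -72.0°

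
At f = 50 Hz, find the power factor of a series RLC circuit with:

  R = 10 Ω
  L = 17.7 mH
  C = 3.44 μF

Step 1 — Angular frequency: ω = 2π·f = 2π·50 = 314.2 rad/s.
Step 2 — Component impedances:
  R: Z = R = 10 Ω
  L: Z = jωL = j·314.2·0.0177 = 0 + j5.561 Ω
  C: Z = 1/(jωC) = -j/(ω·C) = 0 - j925.3 Ω
Step 3 — Series combination: Z_total = R + L + C = 10 - j919.8 Ω = 919.8∠-89.4° Ω.
Step 4 — Power factor: PF = cos(φ) = Re(Z)/|Z| = 10/919.8 = 0.01087.
Step 5 — Type: Im(Z) = -919.8 ⇒ leading (phase φ = -89.4°).

PF = 0.01087 (leading, φ = -89.4°)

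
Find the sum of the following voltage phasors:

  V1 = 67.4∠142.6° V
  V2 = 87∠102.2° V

Step 1 — Convert each phasor to rectangular form:
  V1 = 67.4·(cos(142.6°) + j·sin(142.6°)) = -53.54 + j40.94 V
  V2 = 87·(cos(102.2°) + j·sin(102.2°)) = -18.39 + j85.04 V
Step 2 — Sum components: V_total = -71.93 + j126 V.
Step 3 — Convert to polar: |V_total| = 145.1 V, ∠V_total = 119.7°.

V_total = 145.1∠119.7° V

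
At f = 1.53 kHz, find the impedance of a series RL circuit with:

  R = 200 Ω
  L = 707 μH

Step 1 — Angular frequency: ω = 2π·f = 2π·1530 = 9613 rad/s.
Step 2 — Component impedances:
  R: Z = R = 200 Ω
  L: Z = jωL = j·9613·0.000707 = 0 + j6.797 Ω
Step 3 — Series combination: Z_total = R + L = 200 + j6.797 Ω = 200.1∠1.9° Ω.

Z = 200 + j6.797 Ω = 200.1∠1.9° Ω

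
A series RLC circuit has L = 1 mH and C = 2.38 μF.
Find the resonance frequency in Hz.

Step 1 — Resonance condition Im(Z)=0 gives ω₀ = 1/√(LC).
Step 2 — ω₀ = 1/√(0.001·2.38e-06) = 2.05e+04 rad/s.
Step 3 — f₀ = ω₀/(2π) = 3262 Hz.

f₀ = 3262 Hz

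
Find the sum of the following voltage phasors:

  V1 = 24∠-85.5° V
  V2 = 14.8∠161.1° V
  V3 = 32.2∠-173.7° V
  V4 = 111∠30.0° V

Step 1 — Convert each phasor to rectangular form:
  V1 = 24·(cos(-85.5°) + j·sin(-85.5°)) = 1.883 - j23.93 V
  V2 = 14.8·(cos(161.1°) + j·sin(161.1°)) = -14 + j4.794 V
  V3 = 32.2·(cos(-173.7°) + j·sin(-173.7°)) = -32.01 - j3.533 V
  V4 = 111·(cos(30.0°) + j·sin(30.0°)) = 96.13 + j55.5 V
Step 2 — Sum components: V_total = 52 + j32.83 V.
Step 3 — Convert to polar: |V_total| = 61.5 V, ∠V_total = 32.3°.

V_total = 61.5∠32.3° V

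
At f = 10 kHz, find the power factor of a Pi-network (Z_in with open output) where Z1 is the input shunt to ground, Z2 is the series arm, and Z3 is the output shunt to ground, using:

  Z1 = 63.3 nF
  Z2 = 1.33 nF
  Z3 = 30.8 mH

Step 1 — Angular frequency: ω = 2π·f = 2π·1e+04 = 6.283e+04 rad/s.
Step 2 — Component impedances:
  Z1: Z = 1/(jωC) = -j/(ω·C) = 0 - j251.4 Ω
  Z2: Z = 1/(jωC) = -j/(ω·C) = 0 - j1.197e+04 Ω
  Z3: Z = jωL = j·6.283e+04·0.0308 = 0 + j1935 Ω
Step 3 — With open output, the series arm Z2 and the output shunt Z3 appear in series to ground: Z2 + Z3 = 0 - j1.003e+04 Ω.
Step 4 — Parallel with input shunt Z1: Z_in = Z1 || (Z2 + Z3) = 0 - j245.3 Ω = 245.3∠-90.0° Ω.
Step 5 — Power factor: PF = cos(φ) = Re(Z)/|Z| = 0/245.3 = 0.
Step 6 — Type: Im(Z) = -245.3 ⇒ leading (phase φ = -90.0°).

PF = 0 (leading, φ = -90.0°)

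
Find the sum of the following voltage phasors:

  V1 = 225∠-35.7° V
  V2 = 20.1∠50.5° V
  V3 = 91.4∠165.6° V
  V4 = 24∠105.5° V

Step 1 — Convert each phasor to rectangular form:
  V1 = 225·(cos(-35.7°) + j·sin(-35.7°)) = 182.7 - j131.3 V
  V2 = 20.1·(cos(50.5°) + j·sin(50.5°)) = 12.79 + j15.51 V
  V3 = 91.4·(cos(165.6°) + j·sin(165.6°)) = -88.53 + j22.73 V
  V4 = 24·(cos(105.5°) + j·sin(105.5°)) = -6.414 + j23.13 V
Step 2 — Sum components: V_total = 100.6 - j69.93 V.
Step 3 — Convert to polar: |V_total| = 122.5 V, ∠V_total = -34.8°.

V_total = 122.5∠-34.8° V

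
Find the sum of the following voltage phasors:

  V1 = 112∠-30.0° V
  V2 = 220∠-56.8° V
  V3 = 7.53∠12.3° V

Step 1 — Convert each phasor to rectangular form:
  V1 = 112·(cos(-30.0°) + j·sin(-30.0°)) = 96.99 - j56 V
  V2 = 220·(cos(-56.8°) + j·sin(-56.8°)) = 120.5 - j184.1 V
  V3 = 7.53·(cos(12.3°) + j·sin(12.3°)) = 7.357 + j1.604 V
Step 2 — Sum components: V_total = 224.8 - j238.5 V.
Step 3 — Convert to polar: |V_total| = 327.7 V, ∠V_total = -46.7°.

V_total = 327.7∠-46.7° V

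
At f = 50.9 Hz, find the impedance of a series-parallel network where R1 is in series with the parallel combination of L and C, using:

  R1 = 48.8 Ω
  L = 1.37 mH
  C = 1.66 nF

Step 1 — Angular frequency: ω = 2π·f = 2π·50.9 = 319.8 rad/s.
Step 2 — Component impedances:
  R1: Z = R = 48.8 Ω
  L: Z = jωL = j·319.8·0.00137 = 0 + j0.4381 Ω
  C: Z = 1/(jωC) = -j/(ω·C) = 0 - j1.884e+06 Ω
Step 3 — Parallel branch: L || C = 1/(1/L + 1/C) = 0 + j0.4381 Ω.
Step 4 — Series with R1: Z_total = R1 + (L || C) = 48.8 + j0.4381 Ω = 48.8∠0.5° Ω.

Z = 48.8 + j0.4381 Ω = 48.8∠0.5° Ω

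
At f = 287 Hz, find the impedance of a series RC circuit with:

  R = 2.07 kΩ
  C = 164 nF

Step 1 — Angular frequency: ω = 2π·f = 2π·287 = 1803 rad/s.
Step 2 — Component impedances:
  R: Z = R = 2070 Ω
  C: Z = 1/(jωC) = -j/(ω·C) = 0 - j3381 Ω
Step 3 — Series combination: Z_total = R + C = 2070 - j3381 Ω = 3965∠-58.5° Ω.

Z = 2070 - j3381 Ω = 3965∠-58.5° Ω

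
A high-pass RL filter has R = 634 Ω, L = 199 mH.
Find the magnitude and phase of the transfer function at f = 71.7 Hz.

Step 1 — Angular frequency: ω = 2π·71.7 = 450.5 rad/s.
Step 2 — Transfer function: H(jω) = jωL/(R + jωL).
Step 3 — Numerator jωL = j·89.65; denominator R + jωL = 634 + j89.65.
Step 4 — H = 0.0196 + j0.1386.
Step 5 — Magnitude: |H| = 0.14 (-17.1 dB); phase: φ = 82.0°.

|H| = 0.14 (-17.1 dB), φ = 82.0°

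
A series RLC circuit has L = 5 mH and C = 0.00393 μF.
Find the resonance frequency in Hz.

Step 1 — Resonance condition Im(Z)=0 gives ω₀ = 1/√(LC).
Step 2 — ω₀ = 1/√(0.005·3.93e-09) = 2.256e+05 rad/s.
Step 3 — f₀ = ω₀/(2π) = 3.59e+04 Hz.

f₀ = 3.59e+04 Hz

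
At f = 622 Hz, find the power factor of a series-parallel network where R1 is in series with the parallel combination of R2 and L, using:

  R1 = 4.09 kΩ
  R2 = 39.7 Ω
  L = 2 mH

Step 1 — Angular frequency: ω = 2π·f = 2π·622 = 3908 rad/s.
Step 2 — Component impedances:
  R1: Z = R = 4090 Ω
  R2: Z = R = 39.7 Ω
  L: Z = jωL = j·3908·0.002 = 0 + j7.816 Ω
Step 3 — Parallel branch: R2 || L = 1/(1/R2 + 1/L) = 1.481 + j7.525 Ω.
Step 4 — Series with R1: Z_total = R1 + (R2 || L) = 4091 + j7.525 Ω = 4091∠0.1° Ω.
Step 5 — Power factor: PF = cos(φ) = Re(Z)/|Z| = 4091/4091 = 1.
Step 6 — Type: Im(Z) = 7.525 ⇒ lagging (phase φ = 0.1°).

PF = 1 (lagging, φ = 0.1°)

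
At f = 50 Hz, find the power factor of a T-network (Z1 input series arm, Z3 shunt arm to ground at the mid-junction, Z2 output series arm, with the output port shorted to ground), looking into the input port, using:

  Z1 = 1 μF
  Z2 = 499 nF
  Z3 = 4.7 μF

Step 1 — Angular frequency: ω = 2π·f = 2π·50 = 314.2 rad/s.
Step 2 — Component impedances:
  Z1: Z = 1/(jωC) = -j/(ω·C) = 0 - j3183 Ω
  Z2: Z = 1/(jωC) = -j/(ω·C) = 0 - j6379 Ω
  Z3: Z = 1/(jωC) = -j/(ω·C) = 0 - j677.3 Ω
Step 3 — With the output port shorted to ground, the output series arm Z2 runs from the junction to ground; the shunt arm Z3 also runs from the junction to ground. They appear in parallel: Z3 || Z2 = 0 - j612.3 Ω.
Step 4 — Series with input arm Z1: Z_in = Z1 + (Z3 || Z2) = 0 - j3795 Ω = 3795∠-90.0° Ω.
Step 5 — Power factor: PF = cos(φ) = Re(Z)/|Z| = 0/3795 = 0.
Step 6 — Type: Im(Z) = -3795 ⇒ leading (phase φ = -90.0°).

PF = 0 (leading, φ = -90.0°)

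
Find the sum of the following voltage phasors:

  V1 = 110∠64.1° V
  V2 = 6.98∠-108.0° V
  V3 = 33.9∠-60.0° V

Step 1 — Convert each phasor to rectangular form:
  V1 = 110·(cos(64.1°) + j·sin(64.1°)) = 48.05 + j98.95 V
  V2 = 6.98·(cos(-108.0°) + j·sin(-108.0°)) = -2.157 - j6.638 V
  V3 = 33.9·(cos(-60.0°) + j·sin(-60.0°)) = 16.95 - j29.36 V
Step 2 — Sum components: V_total = 62.84 + j62.95 V.
Step 3 — Convert to polar: |V_total| = 88.95 V, ∠V_total = 45.1°.

V_total = 88.95∠45.1° V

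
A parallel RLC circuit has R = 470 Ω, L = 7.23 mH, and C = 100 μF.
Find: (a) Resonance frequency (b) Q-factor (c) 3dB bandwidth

Step 1 — Resonance: ω₀ = 1/√(LC) = 1/√(0.00723·0.0001) = 1176 rad/s.
Step 2 — f₀ = ω₀/(2π) = 187.2 Hz.
Step 3 — Parallel Q: Q = R/(ω₀L) = 470/(1176·0.00723) = 55.27.
Step 4 — Bandwidth: Δω = ω₀/Q = 21.28 rad/s; BW = Δω/(2π) = 3.386 Hz.

(a) f₀ = 187.2 Hz  (b) Q = 55.27  (c) BW = 3.386 Hz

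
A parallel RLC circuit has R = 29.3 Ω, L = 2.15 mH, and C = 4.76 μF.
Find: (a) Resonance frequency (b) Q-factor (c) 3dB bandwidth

Step 1 — Resonance: ω₀ = 1/√(LC) = 1/√(0.00215·4.76e-06) = 9885 rad/s.
Step 2 — f₀ = ω₀/(2π) = 1573 Hz.
Step 3 — Parallel Q: Q = R/(ω₀L) = 29.3/(9885·0.00215) = 1.379.
Step 4 — Bandwidth: Δω = ω₀/Q = 7170 rad/s; BW = Δω/(2π) = 1141 Hz.

(a) f₀ = 1573 Hz  (b) Q = 1.379  (c) BW = 1141 Hz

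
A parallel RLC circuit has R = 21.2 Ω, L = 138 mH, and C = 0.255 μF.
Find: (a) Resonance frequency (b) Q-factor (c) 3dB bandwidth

Step 1 — Resonance: ω₀ = 1/√(LC) = 1/√(0.138·2.55e-07) = 5331 rad/s.
Step 2 — f₀ = ω₀/(2π) = 848.4 Hz.
Step 3 — Parallel Q: Q = R/(ω₀L) = 21.2/(5331·0.138) = 0.02882.
Step 4 — Bandwidth: Δω = ω₀/Q = 1.85e+05 rad/s; BW = Δω/(2π) = 2.944e+04 Hz.

(a) f₀ = 848.4 Hz  (b) Q = 0.02882  (c) BW = 2.944e+04 Hz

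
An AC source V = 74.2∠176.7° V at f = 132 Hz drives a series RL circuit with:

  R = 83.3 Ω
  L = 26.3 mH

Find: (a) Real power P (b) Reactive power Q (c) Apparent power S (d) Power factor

Step 1 — Angular frequency: ω = 2π·f = 2π·132 = 829.4 rad/s.
Step 2 — Component impedances:
  R: Z = R = 83.3 Ω
  L: Z = jωL = j·829.4·0.0263 = 0 + j21.81 Ω
Step 3 — Series combination: Z_total = R + L = 83.3 + j21.81 Ω = 86.11∠14.7° Ω.
Step 4 — Source phasor: V = 74.2∠176.7° V = -74.08 + j4.271 V.
Step 5 — Current: I = V / Z = -0.8196 + j0.2659 A = 0.8617∠162.0° A.
Step 6 — Complex power: S = V·I* = 61.85 + j16.2 VA.
Step 7 — Real power: P = Re(S) = 61.85 W.
Step 8 — Reactive power: Q = Im(S) = 16.2 VAR.
Step 9 — Apparent power: |S| = 63.94 VA.
Step 10 — Power factor: PF = P/|S| = 0.9674 (lagging).

(a) P = 61.85 W  (b) Q = 16.2 VAR  (c) S = 63.94 VA  (d) PF = 0.9674 (lagging)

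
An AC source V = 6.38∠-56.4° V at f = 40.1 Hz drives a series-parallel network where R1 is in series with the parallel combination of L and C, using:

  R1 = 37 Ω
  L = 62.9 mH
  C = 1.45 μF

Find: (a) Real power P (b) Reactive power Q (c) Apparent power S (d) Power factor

Step 1 — Angular frequency: ω = 2π·f = 2π·40.1 = 252 rad/s.
Step 2 — Component impedances:
  R1: Z = R = 37 Ω
  L: Z = jωL = j·252·0.0629 = 0 + j15.85 Ω
  C: Z = 1/(jωC) = -j/(ω·C) = 0 - j2737 Ω
Step 3 — Parallel branch: L || C = 1/(1/L + 1/C) = 0 + j15.94 Ω.
Step 4 — Series with R1: Z_total = R1 + (L || C) = 37 + j15.94 Ω = 40.29∠23.3° Ω.
Step 5 — Source phasor: V = 6.38∠-56.4° V = 3.531 - j5.314 V.
Step 6 — Current: I = V / Z = 0.0283 - j0.1558 A = 0.1584∠-79.7° A.
Step 7 — Complex power: S = V·I* = 0.9279 + j0.3998 VA.
Step 8 — Real power: P = Re(S) = 0.9279 W.
Step 9 — Reactive power: Q = Im(S) = 0.3998 VAR.
Step 10 — Apparent power: |S| = 1.01 VA.
Step 11 — Power factor: PF = P/|S| = 0.9184 (lagging).

(a) P = 0.9279 W  (b) Q = 0.3998 VAR  (c) S = 1.01 VA  (d) PF = 0.9184 (lagging)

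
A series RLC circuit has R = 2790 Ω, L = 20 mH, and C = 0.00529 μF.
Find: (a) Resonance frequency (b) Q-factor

Step 1 — Resonance condition Im(Z)=0 gives ω₀ = 1/√(LC).
Step 2 — ω₀ = 1/√(0.02·5.29e-09) = 9.722e+04 rad/s.
Step 3 — f₀ = ω₀/(2π) = 1.547e+04 Hz.
Step 4 — Series Q: Q = ω₀L/R = 9.722e+04·0.02/2790 = 0.6969.

(a) f₀ = 1.547e+04 Hz  (b) Q = 0.6969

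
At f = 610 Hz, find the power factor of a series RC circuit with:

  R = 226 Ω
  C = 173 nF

Step 1 — Angular frequency: ω = 2π·f = 2π·610 = 3833 rad/s.
Step 2 — Component impedances:
  R: Z = R = 226 Ω
  C: Z = 1/(jωC) = -j/(ω·C) = 0 - j1508 Ω
Step 3 — Series combination: Z_total = R + C = 226 - j1508 Ω = 1525∠-81.5° Ω.
Step 4 — Power factor: PF = cos(φ) = Re(Z)/|Z| = 226/1525 = 0.1482.
Step 5 — Type: Im(Z) = -1508 ⇒ leading (phase φ = -81.5°).

PF = 0.1482 (leading, φ = -81.5°)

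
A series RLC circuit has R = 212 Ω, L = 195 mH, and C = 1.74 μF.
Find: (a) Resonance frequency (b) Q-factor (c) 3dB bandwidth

Step 1 — Resonance: ω₀ = 1/√(LC) = 1/√(0.195·1.74e-06) = 1717 rad/s.
Step 2 — f₀ = ω₀/(2π) = 273.2 Hz.
Step 3 — Series Q: Q = ω₀L/R = 1717·0.195/212 = 1.579.
Step 4 — Bandwidth: Δω = ω₀/Q = 1087 rad/s; BW = Δω/(2π) = 173 Hz.

(a) f₀ = 273.2 Hz  (b) Q = 1.579  (c) BW = 173 Hz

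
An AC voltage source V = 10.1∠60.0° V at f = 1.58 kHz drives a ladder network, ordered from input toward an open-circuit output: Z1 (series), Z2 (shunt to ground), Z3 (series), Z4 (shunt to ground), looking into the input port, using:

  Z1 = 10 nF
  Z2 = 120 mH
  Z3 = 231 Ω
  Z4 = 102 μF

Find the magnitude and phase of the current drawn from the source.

Step 1 — Angular frequency: ω = 2π·f = 2π·1580 = 9927 rad/s.
Step 2 — Component impedances:
  Z1: Z = 1/(jωC) = -j/(ω·C) = 0 - j1.007e+04 Ω
  Z2: Z = jωL = j·9927·0.12 = 0 + j1191 Ω
  Z3: Z = R = 231 Ω
  Z4: Z = 1/(jωC) = -j/(ω·C) = 0 - j0.9876 Ω
Step 3 — Ladder network (open output): work backward from the far end, alternating series and parallel combinations. Z_in = 223 - j1.003e+04 Ω = 1.003e+04∠-88.7° Ω.
Step 4 — Source phasor: V = 10.1∠60.0° V = 5.05 + j8.747 V.
Step 5 — Ohm's law: I = V / Z_total = (5.05 + j8.747) / (223 - j1.003e+04) = -0.0008604 + j0.0005226 A.
Step 6 — Convert to polar: |I| = 0.001007 A, ∠I = 148.7°.

I = 0.001007∠148.7° A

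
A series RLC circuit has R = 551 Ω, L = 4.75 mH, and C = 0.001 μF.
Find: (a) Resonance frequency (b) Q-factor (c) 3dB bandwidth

Step 1 — Resonance condition Im(Z)=0 gives ω₀ = 1/√(LC).
Step 2 — ω₀ = 1/√(0.00475·1e-09) = 4.588e+05 rad/s.
Step 3 — f₀ = ω₀/(2π) = 7.303e+04 Hz.
Step 4 — Series Q: Q = ω₀L/R = 4.588e+05·0.00475/551 = 3.955.
Step 5 — 3dB bandwidth: Δω = ω₀/Q = 1.16e+05 rad/s; BW = Δω/(2π) = 1.846e+04 Hz.

(a) f₀ = 7.303e+04 Hz  (b) Q = 3.955  (c) BW = 1.846e+04 Hz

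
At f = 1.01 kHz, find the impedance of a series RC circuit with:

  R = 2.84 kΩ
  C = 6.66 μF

Step 1 — Angular frequency: ω = 2π·f = 2π·1010 = 6346 rad/s.
Step 2 — Component impedances:
  R: Z = R = 2840 Ω
  C: Z = 1/(jωC) = -j/(ω·C) = 0 - j23.66 Ω
Step 3 — Series combination: Z_total = R + C = 2840 - j23.66 Ω = 2840∠-0.5° Ω.

Z = 2840 - j23.66 Ω = 2840∠-0.5° Ω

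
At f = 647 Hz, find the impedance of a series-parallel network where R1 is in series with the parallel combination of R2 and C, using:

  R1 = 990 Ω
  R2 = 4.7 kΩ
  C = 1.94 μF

Step 1 — Angular frequency: ω = 2π·f = 2π·647 = 4065 rad/s.
Step 2 — Component impedances:
  R1: Z = R = 990 Ω
  R2: Z = R = 4700 Ω
  C: Z = 1/(jωC) = -j/(ω·C) = 0 - j126.8 Ω
Step 3 — Parallel branch: R2 || C = 1/(1/R2 + 1/C) = 3.418 - j126.7 Ω.
Step 4 — Series with R1: Z_total = R1 + (R2 || C) = 993.4 - j126.7 Ω = 1001∠-7.3° Ω.

Z = 993.4 - j126.7 Ω = 1001∠-7.3° Ω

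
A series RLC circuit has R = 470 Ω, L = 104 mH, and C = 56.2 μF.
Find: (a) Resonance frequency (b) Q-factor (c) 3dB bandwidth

Step 1 — Resonance condition Im(Z)=0 gives ω₀ = 1/√(LC).
Step 2 — ω₀ = 1/√(0.104·5.62e-05) = 413.6 rad/s.
Step 3 — f₀ = ω₀/(2π) = 65.83 Hz.
Step 4 — Series Q: Q = ω₀L/R = 413.6·0.104/470 = 0.09153.
Step 5 — 3dB bandwidth: Δω = ω₀/Q = 4519 rad/s; BW = Δω/(2π) = 719.3 Hz.

(a) f₀ = 65.83 Hz  (b) Q = 0.09153  (c) BW = 719.3 Hz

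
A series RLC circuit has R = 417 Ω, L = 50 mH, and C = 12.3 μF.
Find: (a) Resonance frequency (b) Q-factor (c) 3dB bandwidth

Step 1 — Resonance: ω₀ = 1/√(LC) = 1/√(0.05·1.23e-05) = 1275 rad/s.
Step 2 — f₀ = ω₀/(2π) = 202.9 Hz.
Step 3 — Series Q: Q = ω₀L/R = 1275·0.05/417 = 0.1529.
Step 4 — Bandwidth: Δω = ω₀/Q = 8340 rad/s; BW = Δω/(2π) = 1327 Hz.

(a) f₀ = 202.9 Hz  (b) Q = 0.1529  (c) BW = 1327 Hz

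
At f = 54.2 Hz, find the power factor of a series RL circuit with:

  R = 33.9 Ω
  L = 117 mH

Step 1 — Angular frequency: ω = 2π·f = 2π·54.2 = 340.5 rad/s.
Step 2 — Component impedances:
  R: Z = R = 33.9 Ω
  L: Z = jωL = j·340.5·0.117 = 0 + j39.84 Ω
Step 3 — Series combination: Z_total = R + L = 33.9 + j39.84 Ω = 52.31∠49.6° Ω.
Step 4 — Power factor: PF = cos(φ) = Re(Z)/|Z| = 33.9/52.314 = 0.648.
Step 5 — Type: Im(Z) = 39.84 ⇒ lagging (phase φ = 49.6°).

PF = 0.648 (lagging, φ = 49.6°)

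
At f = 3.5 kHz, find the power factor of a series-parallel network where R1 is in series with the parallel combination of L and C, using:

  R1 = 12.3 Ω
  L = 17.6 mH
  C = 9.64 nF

Step 1 — Angular frequency: ω = 2π·f = 2π·3500 = 2.199e+04 rad/s.
Step 2 — Component impedances:
  R1: Z = R = 12.3 Ω
  L: Z = jωL = j·2.199e+04·0.0176 = 0 + j387 Ω
  C: Z = 1/(jωC) = -j/(ω·C) = 0 - j4717 Ω
Step 3 — Parallel branch: L || C = 1/(1/L + 1/C) = 0 + j421.6 Ω.
Step 4 — Series with R1: Z_total = R1 + (L || C) = 12.3 + j421.6 Ω = 421.8∠88.3° Ω.
Step 5 — Power factor: PF = cos(φ) = Re(Z)/|Z| = 12.3/421.8 = 0.02916.
Step 6 — Type: Im(Z) = 421.6 ⇒ lagging (phase φ = 88.3°).

PF = 0.02916 (lagging, φ = 88.3°)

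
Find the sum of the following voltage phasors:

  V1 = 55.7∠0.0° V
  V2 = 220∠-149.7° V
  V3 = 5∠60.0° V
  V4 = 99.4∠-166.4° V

Step 1 — Convert each phasor to rectangular form:
  V1 = 55.7·(cos(0.0°) + j·sin(0.0°)) = 55.7 V
  V2 = 220·(cos(-149.7°) + j·sin(-149.7°)) = -189.9 - j111 V
  V3 = 5·(cos(60.0°) + j·sin(60.0°)) = 2.5 + j4.33 V
  V4 = 99.4·(cos(-166.4°) + j·sin(-166.4°)) = -96.61 - j23.37 V
Step 2 — Sum components: V_total = -228.4 - j130 V.
Step 3 — Convert to polar: |V_total| = 262.8 V, ∠V_total = -150.3°.

V_total = 262.8∠-150.3° V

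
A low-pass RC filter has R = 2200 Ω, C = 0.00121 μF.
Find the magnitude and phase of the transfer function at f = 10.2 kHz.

Step 1 — Angular frequency: ω = 2π·1.02e+04 = 6.409e+04 rad/s.
Step 2 — Transfer function: H(jω) = 1/(1 + jωRC).
Step 3 — Denominator: 1 + jωRC = 1 + j·6.409e+04·2200·1.21e-09 = 1 + j0.1706.
Step 4 — H = 0.9717 - j0.1658.
Step 5 — Magnitude: |H| = 0.9858 (-0.1 dB); phase: φ = -9.7°.

|H| = 0.9858 (-0.1 dB), φ = -9.7°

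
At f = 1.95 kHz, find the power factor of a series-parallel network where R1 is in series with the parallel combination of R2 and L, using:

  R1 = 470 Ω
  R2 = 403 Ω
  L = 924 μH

Step 1 — Angular frequency: ω = 2π·f = 2π·1950 = 1.225e+04 rad/s.
Step 2 — Component impedances:
  R1: Z = R = 470 Ω
  R2: Z = R = 403 Ω
  L: Z = jωL = j·1.225e+04·0.000924 = 0 + j11.32 Ω
Step 3 — Parallel branch: R2 || L = 1/(1/R2 + 1/L) = 0.3178 + j11.31 Ω.
Step 4 — Series with R1: Z_total = R1 + (R2 || L) = 470.3 + j11.31 Ω = 470.5∠1.4° Ω.
Step 5 — Power factor: PF = cos(φ) = Re(Z)/|Z| = 470.32/470.45 = 0.9997.
Step 6 — Type: Im(Z) = 11.31 ⇒ lagging (phase φ = 1.4°).

PF = 0.9997 (lagging, φ = 1.4°)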